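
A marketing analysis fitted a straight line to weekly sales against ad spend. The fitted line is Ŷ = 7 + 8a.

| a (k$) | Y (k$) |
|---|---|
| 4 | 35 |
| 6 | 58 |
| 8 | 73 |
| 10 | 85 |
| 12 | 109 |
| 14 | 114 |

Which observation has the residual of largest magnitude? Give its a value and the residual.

a=4: Ŷ = 7 + 8·4 = 39; e = 35 − 39 = -4
a=6: Ŷ = 7 + 8·6 = 55; e = 58 − 55 = 3
a=8: Ŷ = 7 + 8·8 = 71; e = 73 − 71 = 2
a=10: Ŷ = 7 + 8·10 = 87; e = 85 − 87 = -2
a=12: Ŷ = 7 + 8·12 = 103; e = 109 − 103 = 6
a=14: Ŷ = 7 + 8·14 = 119; e = 114 − 119 = -5
Largest |e| is 6 at a = 12, residual 6.

a = 12, e = 6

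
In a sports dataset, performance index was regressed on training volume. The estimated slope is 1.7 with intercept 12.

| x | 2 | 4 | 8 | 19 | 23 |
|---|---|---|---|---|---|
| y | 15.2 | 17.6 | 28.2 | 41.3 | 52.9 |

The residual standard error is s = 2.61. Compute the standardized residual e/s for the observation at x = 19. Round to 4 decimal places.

ŷ = 12 + 1.7·19 = 44.3
e = 41.3 − 44.3 = -3
e/s = -3 / 2.61 = -1.1494

-1.1494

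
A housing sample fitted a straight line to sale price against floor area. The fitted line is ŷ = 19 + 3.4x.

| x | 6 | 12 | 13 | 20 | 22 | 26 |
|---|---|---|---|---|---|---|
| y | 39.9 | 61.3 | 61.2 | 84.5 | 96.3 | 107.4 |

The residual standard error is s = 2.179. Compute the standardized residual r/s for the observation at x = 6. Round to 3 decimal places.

ŷ = 19 + 3.4·6 = 39.4
r = 39.9 − 39.4 = 0.5
r/s = 0.5 / 2.179 = 0.229

0.229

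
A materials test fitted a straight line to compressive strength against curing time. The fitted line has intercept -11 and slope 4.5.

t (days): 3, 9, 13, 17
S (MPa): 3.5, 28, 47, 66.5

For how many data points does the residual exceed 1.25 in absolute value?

1

t=3: Ŝ = -11 + 4.5·3 = 2.5; r = 3.5 − 2.5 = 1
t=9: Ŝ = -11 + 4.5·9 = 29.5; r = 28 − 29.5 = -1.5
t=13: Ŝ = -11 + 4.5·13 = 47.5; r = 47 − 47.5 = -0.5
t=17: Ŝ = -11 + 4.5·17 = 65.5; r = 66.5 − 65.5 = 1
|r| > 1.25: t=9 (|r|=1.5) → 1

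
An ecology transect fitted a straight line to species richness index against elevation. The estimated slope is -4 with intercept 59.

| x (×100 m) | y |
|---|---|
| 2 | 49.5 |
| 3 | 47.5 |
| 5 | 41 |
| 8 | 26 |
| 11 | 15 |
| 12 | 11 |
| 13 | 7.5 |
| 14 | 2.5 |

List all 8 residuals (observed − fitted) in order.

x=2: ŷ = 59 − 4·2 = 51; r = 49.5 − 51 = -1.5
x=3: ŷ = 59 − 4·3 = 47; r = 47.5 − 47 = 0.5
x=5: ŷ = 59 − 4·5 = 39; r = 41 − 39 = 2
x=8: ŷ = 59 − 4·8 = 27; r = 26 − 27 = -1
x=11: ŷ = 59 − 4·11 = 15; r = 15 − 15 = 0
x=12: ŷ = 59 − 4·12 = 11; r = 11 − 11 = 0
x=13: ŷ = 59 − 4·13 = 7; r = 7.5 − 7 = 0.5
x=14: ŷ = 59 − 4·14 = 3; r = 2.5 − 3 = -0.5

-1.5, 0.5, 2, -1, 0, 0, 0.5, -0.5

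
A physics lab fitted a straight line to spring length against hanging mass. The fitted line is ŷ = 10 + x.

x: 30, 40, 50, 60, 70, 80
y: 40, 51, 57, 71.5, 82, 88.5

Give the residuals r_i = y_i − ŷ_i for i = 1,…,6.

x=30: ŷ = 10 + 30 = 40; r = 40 − 40 = 0
x=40: ŷ = 10 + 40 = 50; r = 51 − 50 = 1
x=50: ŷ = 10 + 50 = 60; r = 57 − 60 = -3
x=60: ŷ = 10 + 60 = 70; r = 71.5 − 70 = 1.5
x=70: ŷ = 10 + 70 = 80; r = 82 − 80 = 2
x=80: ŷ = 10 + 80 = 90; r = 88.5 − 90 = -1.5

0, 1, -3, 1.5, 2, -1.5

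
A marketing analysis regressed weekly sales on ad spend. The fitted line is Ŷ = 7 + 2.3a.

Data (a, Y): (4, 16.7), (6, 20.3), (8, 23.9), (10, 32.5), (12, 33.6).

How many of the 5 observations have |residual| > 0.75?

a=4: Ŷ = 7 + 2.3·4 = 16.2; e = 16.7 − 16.2 = 0.5
a=6: Ŷ = 7 + 2.3·6 = 20.8; e = 20.3 − 20.8 = -0.5
a=8: Ŷ = 7 + 2.3·8 = 25.4; e = 23.9 − 25.4 = -1.5
a=10: Ŷ = 7 + 2.3·10 = 30; e = 32.5 − 30 = 2.5
a=12: Ŷ = 7 + 2.3·12 = 34.6; e = 33.6 − 34.6 = -1
|e| > 0.75: a=8 (|e|=1.5), a=10 (|e|=2.5), a=12 (|e|=1) → 3

3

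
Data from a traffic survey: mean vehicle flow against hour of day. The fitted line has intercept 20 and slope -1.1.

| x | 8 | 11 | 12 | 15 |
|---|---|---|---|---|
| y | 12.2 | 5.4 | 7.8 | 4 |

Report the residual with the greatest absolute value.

r = -2.5

x=8: ŷ = 20 − 1.1·8 = 11.2; r = 12.2 − 11.2 = 1
x=11: ŷ = 20 − 1.1·11 = 7.9; r = 5.4 − 7.9 = -2.5
x=12: ŷ = 20 − 1.1·12 = 6.8; r = 7.8 − 6.8 = 1
x=15: ŷ = 20 − 1.1·15 = 3.5; r = 4 − 3.5 = 0.5
Largest |r| is 2.5 at x = 11, residual -2.5.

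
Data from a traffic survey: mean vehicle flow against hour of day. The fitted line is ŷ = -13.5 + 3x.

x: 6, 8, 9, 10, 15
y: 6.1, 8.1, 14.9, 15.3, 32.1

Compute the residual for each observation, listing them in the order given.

1.6, -2.4, 1.4, -1.2, 0.6

x=6: ŷ = -13.5 + 3·6 = 4.5; e = 6.1 − 4.5 = 1.6
x=8: ŷ = -13.5 + 3·8 = 10.5; e = 8.1 − 10.5 = -2.4
x=9: ŷ = -13.5 + 3·9 = 13.5; e = 14.9 − 13.5 = 1.4
x=10: ŷ = -13.5 + 3·10 = 16.5; e = 15.3 − 16.5 = -1.2
x=15: ŷ = -13.5 + 3·15 = 31.5; e = 32.1 − 31.5 = 0.6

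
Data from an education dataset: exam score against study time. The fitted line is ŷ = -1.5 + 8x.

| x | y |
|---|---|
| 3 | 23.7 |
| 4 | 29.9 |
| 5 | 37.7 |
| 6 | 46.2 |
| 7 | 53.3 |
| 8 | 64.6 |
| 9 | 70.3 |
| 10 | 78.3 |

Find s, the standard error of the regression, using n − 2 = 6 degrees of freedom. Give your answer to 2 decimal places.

s = 1.19

x=3: ŷ = -1.5 + 8·3 = 22.5; e = 23.7 − 22.5 = 1.2
x=4: ŷ = -1.5 + 8·4 = 30.5; e = 29.9 − 30.5 = -0.6
x=5: ŷ = -1.5 + 8·5 = 38.5; e = 37.7 − 38.5 = -0.8
x=6: ŷ = -1.5 + 8·6 = 46.5; e = 46.2 − 46.5 = -0.3
x=7: ŷ = -1.5 + 8·7 = 54.5; e = 53.3 − 54.5 = -1.2
x=8: ŷ = -1.5 + 8·8 = 62.5; e = 64.6 − 62.5 = 2.1
x=9: ŷ = -1.5 + 8·9 = 70.5; e = 70.3 − 70.5 = -0.2
x=10: ŷ = -1.5 + 8·10 = 78.5; e = 78.3 − 78.5 = -0.2
SSE = 1.44 + 0.36 + 0.64 + 0.09 + 1.44 + 4.41 + 0.04 + 0.04 = 8.46
s = √(8.46/6) = √1.41 ≈ 1.19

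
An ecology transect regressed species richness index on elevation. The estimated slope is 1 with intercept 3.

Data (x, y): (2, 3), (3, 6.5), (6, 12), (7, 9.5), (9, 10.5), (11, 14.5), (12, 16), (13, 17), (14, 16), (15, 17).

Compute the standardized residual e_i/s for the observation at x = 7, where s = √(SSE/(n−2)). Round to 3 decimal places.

x=2: ŷ = 3 + 2 = 5; e = 3 − 5 = -2
x=3: ŷ = 3 + 3 = 6; e = 6.5 − 6 = 0.5
x=6: ŷ = 3 + 6 = 9; e = 12 − 9 = 3
x=7: ŷ = 3 + 7 = 10; e = 9.5 − 10 = -0.5
x=9: ŷ = 3 + 9 = 12; e = 10.5 − 12 = -1.5
x=11: ŷ = 3 + 11 = 14; e = 14.5 − 14 = 0.5
x=12: ŷ = 3 + 12 = 15; e = 16 − 15 = 1
x=13: ŷ = 3 + 13 = 16; e = 17 − 16 = 1
x=14: ŷ = 3 + 14 = 17; e = 16 − 17 = -1
x=15: ŷ = 3 + 15 = 18; e = 17 − 18 = -1
SSE = 4 + 0.25 + 9 + 0.25 + 2.25 + 0.25 + 1 + 1 + 1 + 1 = 20
s = √(20/8) = 1.58114
e/s = -0.5 / 1.58114 = -0.316

-0.316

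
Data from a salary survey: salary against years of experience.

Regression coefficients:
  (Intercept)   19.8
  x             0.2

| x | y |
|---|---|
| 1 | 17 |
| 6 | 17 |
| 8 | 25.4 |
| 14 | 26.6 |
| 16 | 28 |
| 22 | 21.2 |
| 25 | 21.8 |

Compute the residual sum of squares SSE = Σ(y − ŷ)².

x=1: ŷ = 19.8 + 0.2·1 = 20; r = 17 − 20 = -3
x=6: ŷ = 19.8 + 0.2·6 = 21; r = 17 − 21 = -4
x=8: ŷ = 19.8 + 0.2·8 = 21.4; r = 25.4 − 21.4 = 4
x=14: ŷ = 19.8 + 0.2·14 = 22.6; r = 26.6 − 22.6 = 4
x=16: ŷ = 19.8 + 0.2·16 = 23; r = 28 − 23 = 5
x=22: ŷ = 19.8 + 0.2·22 = 24.2; r = 21.2 − 24.2 = -3
x=25: ŷ = 19.8 + 0.2·25 = 24.8; r = 21.8 − 24.8 = -3
SSE = 9 + 16 + 16 + 16 + 25 + 9 + 9 = 100

SSE = 100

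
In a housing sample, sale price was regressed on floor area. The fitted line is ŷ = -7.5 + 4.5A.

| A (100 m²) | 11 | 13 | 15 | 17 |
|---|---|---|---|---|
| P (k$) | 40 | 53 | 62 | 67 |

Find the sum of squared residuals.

A=11: ŷ = -7.5 + 4.5·11 = 42; e = 40 − 42 = -2
A=13: ŷ = -7.5 + 4.5·13 = 51; e = 53 − 51 = 2
A=15: ŷ = -7.5 + 4.5·15 = 60; e = 62 − 60 = 2
A=17: ŷ = -7.5 + 4.5·17 = 69; e = 67 − 69 = -2
SSE = 4 + 4 + 4 + 4 = 16

SSE = 16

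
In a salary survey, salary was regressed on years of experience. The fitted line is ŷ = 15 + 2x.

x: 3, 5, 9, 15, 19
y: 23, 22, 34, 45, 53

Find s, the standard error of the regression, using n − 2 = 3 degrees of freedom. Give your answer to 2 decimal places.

s = 2.16

x=3: ŷ = 15 + 2·3 = 21; e = 23 − 21 = 2
x=5: ŷ = 15 + 2·5 = 25; e = 22 − 25 = -3
x=9: ŷ = 15 + 2·9 = 33; e = 34 − 33 = 1
x=15: ŷ = 15 + 2·15 = 45; e = 45 − 45 = 0
x=19: ŷ = 15 + 2·19 = 53; e = 53 − 53 = 0
SSE = 4 + 9 + 1 + 0 + 0 = 14
s = √(14/3) = √4.66667 ≈ 2.16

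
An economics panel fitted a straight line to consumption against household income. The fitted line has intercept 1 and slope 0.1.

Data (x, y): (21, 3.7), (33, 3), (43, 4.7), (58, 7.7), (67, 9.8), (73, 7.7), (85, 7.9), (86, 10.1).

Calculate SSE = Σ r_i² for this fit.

SSE = 10.8

x=21: ŷ = 1 + 0.1·21 = 3.1; r = 3.7 − 3.1 = 0.6
x=33: ŷ = 1 + 0.1·33 = 4.3; r = 3 − 4.3 = -1.3
x=43: ŷ = 1 + 0.1·43 = 5.3; r = 4.7 − 5.3 = -0.6
x=58: ŷ = 1 + 0.1·58 = 6.8; r = 7.7 − 6.8 = 0.9
x=67: ŷ = 1 + 0.1·67 = 7.7; r = 9.8 − 7.7 = 2.1
x=73: ŷ = 1 + 0.1·73 = 8.3; r = 7.7 − 8.3 = -0.6
x=85: ŷ = 1 + 0.1·85 = 9.5; r = 7.9 − 9.5 = -1.6
x=86: ŷ = 1 + 0.1·86 = 9.6; r = 10.1 − 9.6 = 0.5
SSE = 0.36 + 1.69 + 0.36 + 0.81 + 4.41 + 0.36 + 2.56 + 0.25 = 10.8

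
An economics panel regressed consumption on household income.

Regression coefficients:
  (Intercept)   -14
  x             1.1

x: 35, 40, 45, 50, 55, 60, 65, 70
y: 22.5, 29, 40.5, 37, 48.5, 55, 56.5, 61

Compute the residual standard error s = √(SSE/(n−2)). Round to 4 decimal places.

x=35: ŷ = -14 + 1.1·35 = 24.5; e = 22.5 − 24.5 = -2
x=40: ŷ = -14 + 1.1·40 = 30; e = 29 − 30 = -1
x=45: ŷ = -14 + 1.1·45 = 35.5; e = 40.5 − 35.5 = 5
x=50: ŷ = -14 + 1.1·50 = 41; e = 37 − 41 = -4
x=55: ŷ = -14 + 1.1·55 = 46.5; e = 48.5 − 46.5 = 2
x=60: ŷ = -14 + 1.1·60 = 52; e = 55 − 52 = 3
x=65: ŷ = -14 + 1.1·65 = 57.5; e = 56.5 − 57.5 = -1
x=70: ŷ = -14 + 1.1·70 = 63; e = 61 − 63 = -2
SSE = 4 + 1 + 25 + 16 + 4 + 9 + 1 + 4 = 64
s = √(64/6) = √10.6667 ≈ 3.2660

s = 3.2660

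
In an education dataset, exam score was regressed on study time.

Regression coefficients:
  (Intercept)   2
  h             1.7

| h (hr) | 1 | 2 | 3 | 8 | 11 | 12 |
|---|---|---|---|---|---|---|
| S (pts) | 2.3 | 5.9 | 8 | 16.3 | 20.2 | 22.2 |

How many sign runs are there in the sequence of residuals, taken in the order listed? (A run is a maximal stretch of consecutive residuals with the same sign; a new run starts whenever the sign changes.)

3 runs

h=1: ŷ = 2 + 1.7·1 = 3.7; e = 2.3 − 3.7 = -1.4
h=2: ŷ = 2 + 1.7·2 = 5.4; e = 5.9 − 5.4 = 0.5
h=3: ŷ = 2 + 1.7·3 = 7.1; e = 8 − 7.1 = 0.9
h=8: ŷ = 2 + 1.7·8 = 15.6; e = 16.3 − 15.6 = 0.7
h=11: ŷ = 2 + 1.7·11 = 20.7; e = 20.2 − 20.7 = -0.5
h=12: ŷ = 2 + 1.7·12 = 22.4; e = 22.2 − 22.4 = -0.2
Signs: − + + + − −
Runs: −×1, +×3, −×2 → 3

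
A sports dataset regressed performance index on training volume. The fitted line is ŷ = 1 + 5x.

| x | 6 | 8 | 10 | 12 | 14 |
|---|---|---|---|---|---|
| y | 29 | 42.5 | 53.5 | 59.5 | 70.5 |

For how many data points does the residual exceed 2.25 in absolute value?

x=6: ŷ = 1 + 5·6 = 31; e = 29 − 31 = -2
x=8: ŷ = 1 + 5·8 = 41; e = 42.5 − 41 = 1.5
x=10: ŷ = 1 + 5·10 = 51; e = 53.5 − 51 = 2.5
x=12: ŷ = 1 + 5·12 = 61; e = 59.5 − 61 = -1.5
x=14: ŷ = 1 + 5·14 = 71; e = 70.5 − 71 = -0.5
|e| > 2.25: x=10 (|e|=2.5) → 1

1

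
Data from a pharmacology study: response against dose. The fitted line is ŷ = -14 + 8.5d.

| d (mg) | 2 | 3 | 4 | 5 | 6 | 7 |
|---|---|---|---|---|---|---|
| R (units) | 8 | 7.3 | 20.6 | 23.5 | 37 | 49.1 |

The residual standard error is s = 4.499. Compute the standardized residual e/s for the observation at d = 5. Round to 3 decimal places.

-1.111

ŷ = -14 + 8.5·5 = 28.5
e = 23.5 − 28.5 = -5
e/s = -5 / 4.499 = -1.111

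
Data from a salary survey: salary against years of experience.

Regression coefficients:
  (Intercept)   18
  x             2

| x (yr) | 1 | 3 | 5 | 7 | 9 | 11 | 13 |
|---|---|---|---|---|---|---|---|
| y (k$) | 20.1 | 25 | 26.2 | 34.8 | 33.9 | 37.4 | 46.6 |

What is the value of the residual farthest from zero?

e = 2.8

x=1: ŷ = 18 + 2·1 = 20; e = 20.1 − 20 = 0.1
x=3: ŷ = 18 + 2·3 = 24; e = 25 − 24 = 1
x=5: ŷ = 18 + 2·5 = 28; e = 26.2 − 28 = -1.8
x=7: ŷ = 18 + 2·7 = 32; e = 34.8 − 32 = 2.8
x=9: ŷ = 18 + 2·9 = 36; e = 33.9 − 36 = -2.1
x=11: ŷ = 18 + 2·11 = 40; e = 37.4 − 40 = -2.6
x=13: ŷ = 18 + 2·13 = 44; e = 46.6 − 44 = 2.6
Largest |e| is 2.8 at x = 7, residual 2.8.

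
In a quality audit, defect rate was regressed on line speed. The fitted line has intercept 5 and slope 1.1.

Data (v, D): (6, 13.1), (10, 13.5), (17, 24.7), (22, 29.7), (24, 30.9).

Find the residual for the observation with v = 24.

ŷ = 5 + 1.1·24 = 31.4
r = 30.9 − 31.4 = -0.5

r = -0.5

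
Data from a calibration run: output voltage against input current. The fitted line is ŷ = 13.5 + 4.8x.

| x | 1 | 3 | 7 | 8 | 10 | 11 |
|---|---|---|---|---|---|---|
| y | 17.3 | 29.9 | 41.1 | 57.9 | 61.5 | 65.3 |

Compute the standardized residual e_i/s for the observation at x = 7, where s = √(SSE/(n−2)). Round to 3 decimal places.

-1.359

x=1: ŷ = 13.5 + 4.8·1 = 18.3; e = 17.3 − 18.3 = -1
x=3: ŷ = 13.5 + 4.8·3 = 27.9; e = 29.9 − 27.9 = 2
x=7: ŷ = 13.5 + 4.8·7 = 47.1; e = 41.1 − 47.1 = -6
x=8: ŷ = 13.5 + 4.8·8 = 51.9; e = 57.9 − 51.9 = 6
x=10: ŷ = 13.5 + 4.8·10 = 61.5; e = 61.5 − 61.5 = 0
x=11: ŷ = 13.5 + 4.8·11 = 66.3; e = 65.3 − 66.3 = -1
SSE = 1 + 4 + 36 + 36 + 0 + 1 = 78
s = √(78/4) = 4.41588
e/s = -6 / 4.41588 = -1.359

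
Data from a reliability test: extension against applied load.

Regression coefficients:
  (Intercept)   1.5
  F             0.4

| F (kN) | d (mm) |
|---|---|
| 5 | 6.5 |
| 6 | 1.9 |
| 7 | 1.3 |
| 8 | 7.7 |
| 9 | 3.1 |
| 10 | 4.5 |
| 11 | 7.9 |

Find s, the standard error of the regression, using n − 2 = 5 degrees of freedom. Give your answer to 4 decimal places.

s = 2.8284

F=5: ŷ = 1.5 + 0.4·5 = 3.5; e = 6.5 − 3.5 = 3
F=6: ŷ = 1.5 + 0.4·6 = 3.9; e = 1.9 − 3.9 = -2
F=7: ŷ = 1.5 + 0.4·7 = 4.3; e = 1.3 − 4.3 = -3
F=8: ŷ = 1.5 + 0.4·8 = 4.7; e = 7.7 − 4.7 = 3
F=9: ŷ = 1.5 + 0.4·9 = 5.1; e = 3.1 − 5.1 = -2
F=10: ŷ = 1.5 + 0.4·10 = 5.5; e = 4.5 − 5.5 = -1
F=11: ŷ = 1.5 + 0.4·11 = 5.9; e = 7.9 − 5.9 = 2
SSE = 9 + 4 + 9 + 9 + 4 + 1 + 4 = 40
s = √(40/5) = √8 ≈ 2.8284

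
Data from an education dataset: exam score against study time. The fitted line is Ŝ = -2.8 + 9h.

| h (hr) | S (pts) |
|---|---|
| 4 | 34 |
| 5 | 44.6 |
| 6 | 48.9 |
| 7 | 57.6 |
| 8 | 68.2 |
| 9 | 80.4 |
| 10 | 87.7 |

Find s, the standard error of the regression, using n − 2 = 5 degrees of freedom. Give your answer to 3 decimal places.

h=4: Ŝ = -2.8 + 9·4 = 33.2; e = 34 − 33.2 = 0.8
h=5: Ŝ = -2.8 + 9·5 = 42.2; e = 44.6 − 42.2 = 2.4
h=6: Ŝ = -2.8 + 9·6 = 51.2; e = 48.9 − 51.2 = -2.3
h=7: Ŝ = -2.8 + 9·7 = 60.2; e = 57.6 − 60.2 = -2.6
h=8: Ŝ = -2.8 + 9·8 = 69.2; e = 68.2 − 69.2 = -1
h=9: Ŝ = -2.8 + 9·9 = 78.2; e = 80.4 − 78.2 = 2.2
h=10: Ŝ = -2.8 + 9·10 = 87.2; e = 87.7 − 87.2 = 0.5
SSE = 0.64 + 5.76 + 5.29 + 6.76 + 1 + 4.84 + 0.25 = 24.54
s = √(24.54/5) = √4.908 ≈ 2.215

s = 2.215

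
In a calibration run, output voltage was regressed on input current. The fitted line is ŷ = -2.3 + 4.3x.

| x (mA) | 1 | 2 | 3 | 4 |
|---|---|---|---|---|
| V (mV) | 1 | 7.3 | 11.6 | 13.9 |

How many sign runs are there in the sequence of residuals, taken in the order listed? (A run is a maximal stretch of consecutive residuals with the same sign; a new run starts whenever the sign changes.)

3 runs

x=1: ŷ = -2.3 + 4.3·1 = 2; e = 1 − 2 = -1
x=2: ŷ = -2.3 + 4.3·2 = 6.3; e = 7.3 − 6.3 = 1
x=3: ŷ = -2.3 + 4.3·3 = 10.6; e = 11.6 − 10.6 = 1
x=4: ŷ = -2.3 + 4.3·4 = 14.9; e = 13.9 − 14.9 = -1
Signs: − + + −
Runs: −×1, +×2, −×1 → 3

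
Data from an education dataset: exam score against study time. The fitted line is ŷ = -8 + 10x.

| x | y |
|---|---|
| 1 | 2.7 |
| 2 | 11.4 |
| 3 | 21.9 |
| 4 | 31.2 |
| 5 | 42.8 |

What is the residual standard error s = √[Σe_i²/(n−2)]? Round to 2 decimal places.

s = 0.84

x=1: ŷ = -8 + 10·1 = 2; e = 2.7 − 2 = 0.7
x=2: ŷ = -8 + 10·2 = 12; e = 11.4 − 12 = -0.6
x=3: ŷ = -8 + 10·3 = 22; e = 21.9 − 22 = -0.1
x=4: ŷ = -8 + 10·4 = 32; e = 31.2 − 32 = -0.8
x=5: ŷ = -8 + 10·5 = 42; e = 42.8 − 42 = 0.8
SSE = 0.49 + 0.36 + 0.01 + 0.64 + 0.64 = 2.14
s = √(2.14/3) = √0.713333 ≈ 0.84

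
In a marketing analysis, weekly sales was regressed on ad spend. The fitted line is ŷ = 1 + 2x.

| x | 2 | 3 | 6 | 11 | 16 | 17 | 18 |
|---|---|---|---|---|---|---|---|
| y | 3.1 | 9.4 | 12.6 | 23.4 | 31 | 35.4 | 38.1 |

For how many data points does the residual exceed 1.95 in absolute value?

2

x=2: ŷ = 1 + 2·2 = 5; e = 3.1 − 5 = -1.9
x=3: ŷ = 1 + 2·3 = 7; e = 9.4 − 7 = 2.4
x=6: ŷ = 1 + 2·6 = 13; e = 12.6 − 13 = -0.4
x=11: ŷ = 1 + 2·11 = 23; e = 23.4 − 23 = 0.4
x=16: ŷ = 1 + 2·16 = 33; e = 31 − 33 = -2
x=17: ŷ = 1 + 2·17 = 35; e = 35.4 − 35 = 0.4
x=18: ŷ = 1 + 2·18 = 37; e = 38.1 − 37 = 1.1
|e| > 1.95: x=3 (|e|=2.4), x=16 (|e|=2) → 2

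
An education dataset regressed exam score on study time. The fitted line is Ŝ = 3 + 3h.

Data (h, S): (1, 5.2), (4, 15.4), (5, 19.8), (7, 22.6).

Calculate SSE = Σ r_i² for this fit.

SSE = 6

h=1: Ŝ = 3 + 3·1 = 6; r = 5.2 − 6 = -0.8
h=4: Ŝ = 3 + 3·4 = 15; r = 15.4 − 15 = 0.4
h=5: Ŝ = 3 + 3·5 = 18; r = 19.8 − 18 = 1.8
h=7: Ŝ = 3 + 3·7 = 24; r = 22.6 − 24 = -1.4
SSE = 0.64 + 0.16 + 3.24 + 1.96 = 6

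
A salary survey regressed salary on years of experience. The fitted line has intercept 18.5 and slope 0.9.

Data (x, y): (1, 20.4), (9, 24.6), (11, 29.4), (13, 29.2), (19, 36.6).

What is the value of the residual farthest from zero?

x=1: ŷ = 18.5 + 0.9·1 = 19.4; e = 20.4 − 19.4 = 1
x=9: ŷ = 18.5 + 0.9·9 = 26.6; e = 24.6 − 26.6 = -2
x=11: ŷ = 18.5 + 0.9·11 = 28.4; e = 29.4 − 28.4 = 1
x=13: ŷ = 18.5 + 0.9·13 = 30.2; e = 29.2 − 30.2 = -1
x=19: ŷ = 18.5 + 0.9·19 = 35.6; e = 36.6 − 35.6 = 1
Largest |e| is 2 at x = 9, residual -2.

e = -2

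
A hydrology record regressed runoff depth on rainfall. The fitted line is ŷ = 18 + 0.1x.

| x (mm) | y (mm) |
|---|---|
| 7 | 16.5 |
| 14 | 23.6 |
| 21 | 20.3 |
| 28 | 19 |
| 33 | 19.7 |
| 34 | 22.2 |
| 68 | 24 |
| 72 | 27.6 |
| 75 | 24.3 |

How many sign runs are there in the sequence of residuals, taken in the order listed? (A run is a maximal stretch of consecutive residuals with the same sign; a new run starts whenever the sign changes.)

x=7: ŷ = 18 + 0.1·7 = 18.7; e = 16.5 − 18.7 = -2.2
x=14: ŷ = 18 + 0.1·14 = 19.4; e = 23.6 − 19.4 = 4.2
x=21: ŷ = 18 + 0.1·21 = 20.1; e = 20.3 − 20.1 = 0.2
x=28: ŷ = 18 + 0.1·28 = 20.8; e = 19 − 20.8 = -1.8
x=33: ŷ = 18 + 0.1·33 = 21.3; e = 19.7 − 21.3 = -1.6
x=34: ŷ = 18 + 0.1·34 = 21.4; e = 22.2 − 21.4 = 0.8
x=68: ŷ = 18 + 0.1·68 = 24.8; e = 24 − 24.8 = -0.8
x=72: ŷ = 18 + 0.1·72 = 25.2; e = 27.6 − 25.2 = 2.4
x=75: ŷ = 18 + 0.1·75 = 25.5; e = 24.3 − 25.5 = -1.2
Signs: − + + − − + − + −
Runs: −×1, +×2, −×2, +×1, −×1, +×1, −×1 → 7

7 runs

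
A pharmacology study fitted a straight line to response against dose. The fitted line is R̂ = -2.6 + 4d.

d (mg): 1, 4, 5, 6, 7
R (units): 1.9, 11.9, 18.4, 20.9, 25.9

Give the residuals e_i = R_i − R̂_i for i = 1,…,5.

d=1: R̂ = -2.6 + 4·1 = 1.4; e = 1.9 − 1.4 = 0.5
d=4: R̂ = -2.6 + 4·4 = 13.4; e = 11.9 − 13.4 = -1.5
d=5: R̂ = -2.6 + 4·5 = 17.4; e = 18.4 − 17.4 = 1
d=6: R̂ = -2.6 + 4·6 = 21.4; e = 20.9 − 21.4 = -0.5
d=7: R̂ = -2.6 + 4·7 = 25.4; e = 25.9 − 25.4 = 0.5

0.5, -1.5, 1, -0.5, 0.5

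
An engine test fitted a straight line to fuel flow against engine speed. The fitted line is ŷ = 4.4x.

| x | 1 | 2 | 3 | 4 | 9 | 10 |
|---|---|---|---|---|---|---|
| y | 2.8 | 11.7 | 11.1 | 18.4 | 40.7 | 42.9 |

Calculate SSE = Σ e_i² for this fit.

SSE = 18.44

x=1: ŷ = 4.4·1 = 4.4; e = 2.8 − 4.4 = -1.6
x=2: ŷ = 4.4·2 = 8.8; e = 11.7 − 8.8 = 2.9
x=3: ŷ = 4.4·3 = 13.2; e = 11.1 − 13.2 = -2.1
x=4: ŷ = 4.4·4 = 17.6; e = 18.4 − 17.6 = 0.8
x=9: ŷ = 4.4·9 = 39.6; e = 40.7 − 39.6 = 1.1
x=10: ŷ = 4.4·10 = 44; e = 42.9 − 44 = -1.1
SSE = 2.56 + 8.41 + 4.41 + 0.64 + 1.21 + 1.21 = 18.44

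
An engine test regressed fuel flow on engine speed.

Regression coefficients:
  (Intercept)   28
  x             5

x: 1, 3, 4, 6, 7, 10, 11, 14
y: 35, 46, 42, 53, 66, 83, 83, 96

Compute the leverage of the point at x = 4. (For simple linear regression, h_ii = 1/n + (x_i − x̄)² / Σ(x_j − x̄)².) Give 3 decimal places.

x̄ = (1 + 3 + 4 + 6 + 7 + 10 + 11 + 14)/8 = 7
Σ(x − x̄)² = 36 + 16 + 9 + 1 + 0 + 9 + 16 + 49 = 136
h = 1/8 + (-3)²/136 = 0.125 + 0.0661765 = 0.191

h = 0.191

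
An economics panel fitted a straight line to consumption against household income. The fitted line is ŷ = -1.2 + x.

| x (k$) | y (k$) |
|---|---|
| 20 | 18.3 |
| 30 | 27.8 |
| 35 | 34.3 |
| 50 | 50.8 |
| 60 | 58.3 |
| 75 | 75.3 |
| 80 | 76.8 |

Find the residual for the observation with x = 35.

r = 0.5

ŷ = -1.2 + 35 = 33.8
r = 34.3 − 33.8 = 0.5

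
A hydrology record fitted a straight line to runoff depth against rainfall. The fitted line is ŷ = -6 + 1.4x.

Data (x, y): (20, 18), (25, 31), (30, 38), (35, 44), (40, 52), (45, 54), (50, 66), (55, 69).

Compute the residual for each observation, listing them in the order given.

-4, 2, 2, 1, 2, -3, 2, -2

x=20: ŷ = -6 + 1.4·20 = 22; e = 18 − 22 = -4
x=25: ŷ = -6 + 1.4·25 = 29; e = 31 − 29 = 2
x=30: ŷ = -6 + 1.4·30 = 36; e = 38 − 36 = 2
x=35: ŷ = -6 + 1.4·35 = 43; e = 44 − 43 = 1
x=40: ŷ = -6 + 1.4·40 = 50; e = 52 − 50 = 2
x=45: ŷ = -6 + 1.4·45 = 57; e = 54 − 57 = -3
x=50: ŷ = -6 + 1.4·50 = 64; e = 66 − 64 = 2
x=55: ŷ = -6 + 1.4·55 = 71; e = 69 − 71 = -2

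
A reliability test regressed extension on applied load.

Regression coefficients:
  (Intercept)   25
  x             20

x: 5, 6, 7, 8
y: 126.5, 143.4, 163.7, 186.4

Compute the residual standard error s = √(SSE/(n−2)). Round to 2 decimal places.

s = 2.06

x=5: ŷ = 25 + 20·5 = 125; e = 126.5 − 125 = 1.5
x=6: ŷ = 25 + 20·6 = 145; e = 143.4 − 145 = -1.6
x=7: ŷ = 25 + 20·7 = 165; e = 163.7 − 165 = -1.3
x=8: ŷ = 25 + 20·8 = 185; e = 186.4 − 185 = 1.4
SSE = 2.25 + 2.56 + 1.69 + 1.96 = 8.46
s = √(8.46/2) = √4.23 ≈ 2.06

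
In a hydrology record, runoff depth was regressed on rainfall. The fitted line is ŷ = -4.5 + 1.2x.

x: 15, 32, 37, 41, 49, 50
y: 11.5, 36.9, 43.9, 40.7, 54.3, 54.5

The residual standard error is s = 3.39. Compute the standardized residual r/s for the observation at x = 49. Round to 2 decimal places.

0.00

ŷ = -4.5 + 1.2·49 = 54.3
r = 54.3 − 54.3 = 0
r/s = 0 / 3.39 = 0.00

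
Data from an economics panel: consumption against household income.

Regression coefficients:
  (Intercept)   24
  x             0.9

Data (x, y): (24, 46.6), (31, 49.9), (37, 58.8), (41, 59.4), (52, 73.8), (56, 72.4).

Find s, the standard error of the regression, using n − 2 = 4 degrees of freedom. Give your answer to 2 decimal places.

x=24: ŷ = 24 + 0.9·24 = 45.6; r = 46.6 − 45.6 = 1
x=31: ŷ = 24 + 0.9·31 = 51.9; r = 49.9 − 51.9 = -2
x=37: ŷ = 24 + 0.9·37 = 57.3; r = 58.8 − 57.3 = 1.5
x=41: ŷ = 24 + 0.9·41 = 60.9; r = 59.4 − 60.9 = -1.5
x=52: ŷ = 24 + 0.9·52 = 70.8; r = 73.8 − 70.8 = 3
x=56: ŷ = 24 + 0.9·56 = 74.4; r = 72.4 − 74.4 = -2
SSE = 1 + 4 + 2.25 + 2.25 + 9 + 4 = 22.5
s = √(22.5/4) = √5.625 ≈ 2.37

s = 2.37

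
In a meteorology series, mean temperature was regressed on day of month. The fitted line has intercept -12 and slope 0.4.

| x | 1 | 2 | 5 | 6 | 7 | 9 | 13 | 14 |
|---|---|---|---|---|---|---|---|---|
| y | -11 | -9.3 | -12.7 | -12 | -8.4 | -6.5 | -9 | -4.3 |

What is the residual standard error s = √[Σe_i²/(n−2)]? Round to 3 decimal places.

x=1: ŷ = -12 + 0.4·1 = -11.6; e = -11 − (-11.6) = 0.6
x=2: ŷ = -12 + 0.4·2 = -11.2; e = -9.3 − (-11.2) = 1.9
x=5: ŷ = -12 + 0.4·5 = -10; e = -12.7 − (-10) = -2.7
x=6: ŷ = -12 + 0.4·6 = -9.6; e = -12 − (-9.6) = -2.4
x=7: ŷ = -12 + 0.4·7 = -9.2; e = -8.4 − (-9.2) = 0.8
x=9: ŷ = -12 + 0.4·9 = -8.4; e = -6.5 − (-8.4) = 1.9
x=13: ŷ = -12 + 0.4·13 = -6.8; e = -9 − (-6.8) = -2.2
x=14: ŷ = -12 + 0.4·14 = -6.4; e = -4.3 − (-6.4) = 2.1
SSE = 0.36 + 3.61 + 7.29 + 5.76 + 0.64 + 3.61 + 4.84 + 4.41 = 30.52
s = √(30.52/6) = √5.08667 ≈ 2.255

s = 2.255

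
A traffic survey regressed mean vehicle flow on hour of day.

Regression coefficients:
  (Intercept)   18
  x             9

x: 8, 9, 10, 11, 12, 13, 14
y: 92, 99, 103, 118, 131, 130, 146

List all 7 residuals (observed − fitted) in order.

x=8: ŷ = 18 + 9·8 = 90; r = 92 − 90 = 2
x=9: ŷ = 18 + 9·9 = 99; r = 99 − 99 = 0
x=10: ŷ = 18 + 9·10 = 108; r = 103 − 108 = -5
x=11: ŷ = 18 + 9·11 = 117; r = 118 − 117 = 1
x=12: ŷ = 18 + 9·12 = 126; r = 131 − 126 = 5
x=13: ŷ = 18 + 9·13 = 135; r = 130 − 135 = -5
x=14: ŷ = 18 + 9·14 = 144; r = 146 − 144 = 2

2, 0, -5, 1, 5, -5, 2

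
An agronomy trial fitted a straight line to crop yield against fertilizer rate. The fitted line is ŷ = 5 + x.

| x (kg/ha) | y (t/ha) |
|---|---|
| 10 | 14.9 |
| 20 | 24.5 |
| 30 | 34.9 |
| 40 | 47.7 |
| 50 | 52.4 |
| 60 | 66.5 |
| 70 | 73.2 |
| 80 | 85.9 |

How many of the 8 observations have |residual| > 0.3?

6

x=10: ŷ = 5 + 10 = 15; r = 14.9 − 15 = -0.1
x=20: ŷ = 5 + 20 = 25; r = 24.5 − 25 = -0.5
x=30: ŷ = 5 + 30 = 35; r = 34.9 − 35 = -0.1
x=40: ŷ = 5 + 40 = 45; r = 47.7 − 45 = 2.7
x=50: ŷ = 5 + 50 = 55; r = 52.4 − 55 = -2.6
x=60: ŷ = 5 + 60 = 65; r = 66.5 − 65 = 1.5
x=70: ŷ = 5 + 70 = 75; r = 73.2 − 75 = -1.8
x=80: ŷ = 5 + 80 = 85; r = 85.9 − 85 = 0.9
|r| > 0.3: x=20 (|r|=0.5), x=40 (|r|=2.7), x=50 (|r|=2.6), x=60 (|r|=1.5), x=70 (|r|=1.8), x=80 (|r|=0.9) → 6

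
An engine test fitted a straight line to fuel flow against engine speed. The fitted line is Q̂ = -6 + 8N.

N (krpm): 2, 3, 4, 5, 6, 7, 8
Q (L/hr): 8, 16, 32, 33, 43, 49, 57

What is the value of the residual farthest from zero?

r = 6

N=2: Q̂ = -6 + 8·2 = 10; r = 8 − 10 = -2
N=3: Q̂ = -6 + 8·3 = 18; r = 16 − 18 = -2
N=4: Q̂ = -6 + 8·4 = 26; r = 32 − 26 = 6
N=5: Q̂ = -6 + 8·5 = 34; r = 33 − 34 = -1
N=6: Q̂ = -6 + 8·6 = 42; r = 43 − 42 = 1
N=7: Q̂ = -6 + 8·7 = 50; r = 49 − 50 = -1
N=8: Q̂ = -6 + 8·8 = 58; r = 57 − 58 = -1
Largest |r| is 6 at N = 4, residual 6.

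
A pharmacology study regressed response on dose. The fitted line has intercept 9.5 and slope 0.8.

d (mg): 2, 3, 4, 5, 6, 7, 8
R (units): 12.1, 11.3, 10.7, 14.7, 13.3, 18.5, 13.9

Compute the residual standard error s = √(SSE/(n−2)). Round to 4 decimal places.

s = 2.1615

d=2: ŷ = 9.5 + 0.8·2 = 11.1; e = 12.1 − 11.1 = 1
d=3: ŷ = 9.5 + 0.8·3 = 11.9; e = 11.3 − 11.9 = -0.6
d=4: ŷ = 9.5 + 0.8·4 = 12.7; e = 10.7 − 12.7 = -2
d=5: ŷ = 9.5 + 0.8·5 = 13.5; e = 14.7 − 13.5 = 1.2
d=6: ŷ = 9.5 + 0.8·6 = 14.3; e = 13.3 − 14.3 = -1
d=7: ŷ = 9.5 + 0.8·7 = 15.1; e = 18.5 − 15.1 = 3.4
d=8: ŷ = 9.5 + 0.8·8 = 15.9; e = 13.9 − 15.9 = -2
SSE = 1 + 0.36 + 4 + 1.44 + 1 + 11.56 + 4 = 23.36
s = √(23.36/5) = √4.672 ≈ 2.1615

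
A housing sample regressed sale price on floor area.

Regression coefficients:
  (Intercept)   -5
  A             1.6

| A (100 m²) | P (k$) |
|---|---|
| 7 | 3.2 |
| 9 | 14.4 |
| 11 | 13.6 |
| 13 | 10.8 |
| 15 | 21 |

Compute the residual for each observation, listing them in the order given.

-3, 5, 1, -5, 2

A=7: P̂ = -5 + 1.6·7 = 6.2; e = 3.2 − 6.2 = -3
A=9: P̂ = -5 + 1.6·9 = 9.4; e = 14.4 − 9.4 = 5
A=11: P̂ = -5 + 1.6·11 = 12.6; e = 13.6 − 12.6 = 1
A=13: P̂ = -5 + 1.6·13 = 15.8; e = 10.8 − 15.8 = -5
A=15: P̂ = -5 + 1.6·15 = 19; e = 21 − 19 = 2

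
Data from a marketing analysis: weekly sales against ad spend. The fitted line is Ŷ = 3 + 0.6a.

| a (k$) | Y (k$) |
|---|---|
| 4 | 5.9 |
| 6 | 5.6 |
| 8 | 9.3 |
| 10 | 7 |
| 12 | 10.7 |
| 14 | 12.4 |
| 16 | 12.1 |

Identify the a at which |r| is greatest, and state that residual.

a=4: Ŷ = 3 + 0.6·4 = 5.4; r = 5.9 − 5.4 = 0.5
a=6: Ŷ = 3 + 0.6·6 = 6.6; r = 5.6 − 6.6 = -1
a=8: Ŷ = 3 + 0.6·8 = 7.8; r = 9.3 − 7.8 = 1.5
a=10: Ŷ = 3 + 0.6·10 = 9; r = 7 − 9 = -2
a=12: Ŷ = 3 + 0.6·12 = 10.2; r = 10.7 − 10.2 = 0.5
a=14: Ŷ = 3 + 0.6·14 = 11.4; r = 12.4 − 11.4 = 1
a=16: Ŷ = 3 + 0.6·16 = 12.6; r = 12.1 − 12.6 = -0.5
Largest |r| is 2 at a = 10, residual -2.

a = 10, r = -2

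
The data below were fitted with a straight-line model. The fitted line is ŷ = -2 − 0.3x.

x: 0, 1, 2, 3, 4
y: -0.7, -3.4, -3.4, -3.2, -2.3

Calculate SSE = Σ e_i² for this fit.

x=0: ŷ = -2 − 0.3·0 = -2; e = -0.7 − (-2) = 1.3
x=1: ŷ = -2 − 0.3·1 = -2.3; e = -3.4 − (-2.3) = -1.1
x=2: ŷ = -2 − 0.3·2 = -2.6; e = -3.4 − (-2.6) = -0.8
x=3: ŷ = -2 − 0.3·3 = -2.9; e = -3.2 − (-2.9) = -0.3
x=4: ŷ = -2 − 0.3·4 = -3.2; e = -2.3 − (-3.2) = 0.9
SSE = 1.69 + 1.21 + 0.64 + 0.09 + 0.81 = 4.44

SSE = 4.44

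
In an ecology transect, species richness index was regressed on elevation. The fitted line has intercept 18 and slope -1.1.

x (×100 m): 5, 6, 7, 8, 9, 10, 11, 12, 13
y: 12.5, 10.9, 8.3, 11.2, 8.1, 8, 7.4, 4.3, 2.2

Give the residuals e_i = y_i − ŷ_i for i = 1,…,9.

0, -0.5, -2, 2, 0, 1, 1.5, -0.5, -1.5

x=5: ŷ = 18 − 1.1·5 = 12.5; e = 12.5 − 12.5 = 0
x=6: ŷ = 18 − 1.1·6 = 11.4; e = 10.9 − 11.4 = -0.5
x=7: ŷ = 18 − 1.1·7 = 10.3; e = 8.3 − 10.3 = -2
x=8: ŷ = 18 − 1.1·8 = 9.2; e = 11.2 − 9.2 = 2
x=9: ŷ = 18 − 1.1·9 = 8.1; e = 8.1 − 8.1 = 0
x=10: ŷ = 18 − 1.1·10 = 7; e = 8 − 7 = 1
x=11: ŷ = 18 − 1.1·11 = 5.9; e = 7.4 − 5.9 = 1.5
x=12: ŷ = 18 − 1.1·12 = 4.8; e = 4.3 − 4.8 = -0.5
x=13: ŷ = 18 − 1.1·13 = 3.7; e = 2.2 − 3.7 = -1.5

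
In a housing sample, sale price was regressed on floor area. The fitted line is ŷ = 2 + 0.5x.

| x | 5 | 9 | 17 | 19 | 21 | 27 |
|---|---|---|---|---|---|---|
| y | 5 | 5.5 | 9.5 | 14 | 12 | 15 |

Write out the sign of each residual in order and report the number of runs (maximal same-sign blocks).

4 runs

x=5: ŷ = 2 + 0.5·5 = 4.5; e = 5 − 4.5 = 0.5
x=9: ŷ = 2 + 0.5·9 = 6.5; e = 5.5 − 6.5 = -1
x=17: ŷ = 2 + 0.5·17 = 10.5; e = 9.5 − 10.5 = -1
x=19: ŷ = 2 + 0.5·19 = 11.5; e = 14 − 11.5 = 2.5
x=21: ŷ = 2 + 0.5·21 = 12.5; e = 12 − 12.5 = -0.5
x=27: ŷ = 2 + 0.5·27 = 15.5; e = 15 − 15.5 = -0.5
Signs: + − − + − −
Runs: +×1, −×2, +×1, −×2 → 4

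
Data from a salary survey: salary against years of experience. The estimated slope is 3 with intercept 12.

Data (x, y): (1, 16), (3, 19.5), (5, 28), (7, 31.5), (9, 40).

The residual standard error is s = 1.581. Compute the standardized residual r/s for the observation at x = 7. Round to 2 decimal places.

ŷ = 12 + 3·7 = 33
r = 31.5 − 33 = -1.5
r/s = -1.5 / 1.581 = -0.95

-0.95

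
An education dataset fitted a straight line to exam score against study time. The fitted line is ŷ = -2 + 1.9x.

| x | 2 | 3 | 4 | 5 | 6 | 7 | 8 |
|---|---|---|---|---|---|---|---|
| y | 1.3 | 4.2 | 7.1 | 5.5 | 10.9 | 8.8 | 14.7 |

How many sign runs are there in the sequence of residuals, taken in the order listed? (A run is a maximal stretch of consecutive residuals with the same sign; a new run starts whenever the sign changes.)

x=2: ŷ = -2 + 1.9·2 = 1.8; e = 1.3 − 1.8 = -0.5
x=3: ŷ = -2 + 1.9·3 = 3.7; e = 4.2 − 3.7 = 0.5
x=4: ŷ = -2 + 1.9·4 = 5.6; e = 7.1 − 5.6 = 1.5
x=5: ŷ = -2 + 1.9·5 = 7.5; e = 5.5 − 7.5 = -2
x=6: ŷ = -2 + 1.9·6 = 9.4; e = 10.9 − 9.4 = 1.5
x=7: ŷ = -2 + 1.9·7 = 11.3; e = 8.8 − 11.3 = -2.5
x=8: ŷ = -2 + 1.9·8 = 13.2; e = 14.7 − 13.2 = 1.5
Signs: − + + − + − +
Runs: −×1, +×2, −×1, +×1, −×1, +×1 → 6

6 runs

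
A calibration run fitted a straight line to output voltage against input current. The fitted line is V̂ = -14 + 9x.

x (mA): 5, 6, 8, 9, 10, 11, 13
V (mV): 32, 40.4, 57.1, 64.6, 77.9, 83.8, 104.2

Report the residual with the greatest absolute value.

x=5: V̂ = -14 + 9·5 = 31; e = 32 − 31 = 1
x=6: V̂ = -14 + 9·6 = 40; e = 40.4 − 40 = 0.4
x=8: V̂ = -14 + 9·8 = 58; e = 57.1 − 58 = -0.9
x=9: V̂ = -14 + 9·9 = 67; e = 64.6 − 67 = -2.4
x=10: V̂ = -14 + 9·10 = 76; e = 77.9 − 76 = 1.9
x=11: V̂ = -14 + 9·11 = 85; e = 83.8 − 85 = -1.2
x=13: V̂ = -14 + 9·13 = 103; e = 104.2 − 103 = 1.2
Largest |e| is 2.4 at x = 9, residual -2.4.

e = -2.4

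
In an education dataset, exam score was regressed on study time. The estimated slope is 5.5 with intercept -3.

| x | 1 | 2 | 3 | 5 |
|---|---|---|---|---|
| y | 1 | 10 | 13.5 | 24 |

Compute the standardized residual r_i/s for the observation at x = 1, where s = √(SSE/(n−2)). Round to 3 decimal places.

x=1: ŷ = -3 + 5.5·1 = 2.5; r = 1 − 2.5 = -1.5
x=2: ŷ = -3 + 5.5·2 = 8; r = 10 − 8 = 2
x=3: ŷ = -3 + 5.5·3 = 13.5; r = 13.5 − 13.5 = 0
x=5: ŷ = -3 + 5.5·5 = 24.5; r = 24 − 24.5 = -0.5
SSE = 2.25 + 4 + 0 + 0.25 = 6.5
s = √(6.5/2) = 1.80278
r/s = -1.5 / 1.80278 = -0.832

-0.832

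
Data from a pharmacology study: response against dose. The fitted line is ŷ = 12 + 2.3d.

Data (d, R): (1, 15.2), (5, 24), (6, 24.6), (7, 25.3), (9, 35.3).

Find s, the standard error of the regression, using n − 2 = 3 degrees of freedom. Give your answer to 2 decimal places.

d=1: ŷ = 12 + 2.3·1 = 14.3; e = 15.2 − 14.3 = 0.9
d=5: ŷ = 12 + 2.3·5 = 23.5; e = 24 − 23.5 = 0.5
d=6: ŷ = 12 + 2.3·6 = 25.8; e = 24.6 − 25.8 = -1.2
d=7: ŷ = 12 + 2.3·7 = 28.1; e = 25.3 − 28.1 = -2.8
d=9: ŷ = 12 + 2.3·9 = 32.7; e = 35.3 − 32.7 = 2.6
SSE = 0.81 + 0.25 + 1.44 + 7.84 + 6.76 = 17.1
s = √(17.1/3) = √5.7 ≈ 2.39

s = 2.39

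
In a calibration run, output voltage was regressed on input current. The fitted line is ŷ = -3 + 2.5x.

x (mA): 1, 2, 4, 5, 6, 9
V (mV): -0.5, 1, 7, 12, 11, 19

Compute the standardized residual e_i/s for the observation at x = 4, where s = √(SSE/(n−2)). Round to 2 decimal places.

0.00

x=1: ŷ = -3 + 2.5·1 = -0.5; e = -0.5 − (-0.5) = 0
x=2: ŷ = -3 + 2.5·2 = 2; e = 1 − 2 = -1
x=4: ŷ = -3 + 2.5·4 = 7; e = 7 − 7 = 0
x=5: ŷ = -3 + 2.5·5 = 9.5; e = 12 − 9.5 = 2.5
x=6: ŷ = -3 + 2.5·6 = 12; e = 11 − 12 = -1
x=9: ŷ = -3 + 2.5·9 = 19.5; e = 19 − 19.5 = -0.5
SSE = 0 + 1 + 0 + 6.25 + 1 + 0.25 = 8.5
s = √(8.5/4) = 1.45774
e/s = 0 / 1.45774 = 0.00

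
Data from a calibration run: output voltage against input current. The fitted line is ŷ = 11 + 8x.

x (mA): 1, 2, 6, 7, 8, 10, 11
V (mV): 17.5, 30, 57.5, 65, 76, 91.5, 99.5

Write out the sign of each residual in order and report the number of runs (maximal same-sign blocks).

x=1: ŷ = 11 + 8·1 = 19; e = 17.5 − 19 = -1.5
x=2: ŷ = 11 + 8·2 = 27; e = 30 − 27 = 3
x=6: ŷ = 11 + 8·6 = 59; e = 57.5 − 59 = -1.5
x=7: ŷ = 11 + 8·7 = 67; e = 65 − 67 = -2
x=8: ŷ = 11 + 8·8 = 75; e = 76 − 75 = 1
x=10: ŷ = 11 + 8·10 = 91; e = 91.5 − 91 = 0.5
x=11: ŷ = 11 + 8·11 = 99; e = 99.5 − 99 = 0.5
Signs: − + − − + + +
Runs: −×1, +×1, −×2, +×3 → 4

4 runs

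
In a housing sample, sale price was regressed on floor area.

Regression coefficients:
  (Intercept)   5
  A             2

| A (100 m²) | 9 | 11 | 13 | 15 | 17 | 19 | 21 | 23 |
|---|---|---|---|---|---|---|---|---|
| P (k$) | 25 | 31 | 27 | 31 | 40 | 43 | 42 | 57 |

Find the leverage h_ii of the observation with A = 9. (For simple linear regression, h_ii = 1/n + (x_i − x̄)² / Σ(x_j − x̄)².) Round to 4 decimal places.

Ā = (9 + 11 + 13 + 15 + 17 + 19 + 21 + 23)/8 = 16
Σ(A − Ā)² = 49 + 25 + 9 + 1 + 1 + 9 + 25 + 49 = 168
h = 1/8 + (-7)²/168 = 0.125 + 0.291667 = 0.4167

h = 0.4167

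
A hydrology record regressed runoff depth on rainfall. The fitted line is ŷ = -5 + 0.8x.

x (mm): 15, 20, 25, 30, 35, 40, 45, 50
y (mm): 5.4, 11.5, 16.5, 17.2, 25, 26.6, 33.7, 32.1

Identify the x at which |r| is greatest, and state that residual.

x = 50, r = -2.9

x=15: ŷ = -5 + 0.8·15 = 7; r = 5.4 − 7 = -1.6
x=20: ŷ = -5 + 0.8·20 = 11; r = 11.5 − 11 = 0.5
x=25: ŷ = -5 + 0.8·25 = 15; r = 16.5 − 15 = 1.5
x=30: ŷ = -5 + 0.8·30 = 19; r = 17.2 − 19 = -1.8
x=35: ŷ = -5 + 0.8·35 = 23; r = 25 − 23 = 2
x=40: ŷ = -5 + 0.8·40 = 27; r = 26.6 − 27 = -0.4
x=45: ŷ = -5 + 0.8·45 = 31; r = 33.7 − 31 = 2.7
x=50: ŷ = -5 + 0.8·50 = 35; r = 32.1 − 35 = -2.9
Largest |r| is 2.9 at x = 50, residual -2.9.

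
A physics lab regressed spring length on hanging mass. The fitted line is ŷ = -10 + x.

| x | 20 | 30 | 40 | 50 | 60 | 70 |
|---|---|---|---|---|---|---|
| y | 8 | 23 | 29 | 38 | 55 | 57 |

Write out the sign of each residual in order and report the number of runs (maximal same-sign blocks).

x=20: ŷ = -10 + 20 = 10; r = 8 − 10 = -2
x=30: ŷ = -10 + 30 = 20; r = 23 − 20 = 3
x=40: ŷ = -10 + 40 = 30; r = 29 − 30 = -1
x=50: ŷ = -10 + 50 = 40; r = 38 − 40 = -2
x=60: ŷ = -10 + 60 = 50; r = 55 − 50 = 5
x=70: ŷ = -10 + 70 = 60; r = 57 − 60 = -3
Signs: − + − − + −
Runs: −×1, +×1, −×2, +×1, −×1 → 5

5 runs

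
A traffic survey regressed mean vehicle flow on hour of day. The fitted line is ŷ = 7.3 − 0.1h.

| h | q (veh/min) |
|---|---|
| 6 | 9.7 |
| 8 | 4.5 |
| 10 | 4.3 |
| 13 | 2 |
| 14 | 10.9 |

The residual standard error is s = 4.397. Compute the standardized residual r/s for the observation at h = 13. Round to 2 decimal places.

-0.91

ŷ = 7.3 − 0.1·13 = 6
r = 2 − 6 = -4
r/s = -4 / 4.397 = -0.91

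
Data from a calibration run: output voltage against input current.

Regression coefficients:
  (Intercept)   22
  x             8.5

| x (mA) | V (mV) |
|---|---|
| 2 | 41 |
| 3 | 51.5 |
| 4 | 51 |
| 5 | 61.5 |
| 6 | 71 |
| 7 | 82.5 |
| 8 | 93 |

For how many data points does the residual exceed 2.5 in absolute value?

x=2: V̂ = 22 + 8.5·2 = 39; r = 41 − 39 = 2
x=3: V̂ = 22 + 8.5·3 = 47.5; r = 51.5 − 47.5 = 4
x=4: V̂ = 22 + 8.5·4 = 56; r = 51 − 56 = -5
x=5: V̂ = 22 + 8.5·5 = 64.5; r = 61.5 − 64.5 = -3
x=6: V̂ = 22 + 8.5·6 = 73; r = 71 − 73 = -2
x=7: V̂ = 22 + 8.5·7 = 81.5; r = 82.5 − 81.5 = 1
x=8: V̂ = 22 + 8.5·8 = 90; r = 93 − 90 = 3
|r| > 2.5: x=3 (|r|=4), x=4 (|r|=5), x=5 (|r|=3), x=8 (|r|=3) → 4

4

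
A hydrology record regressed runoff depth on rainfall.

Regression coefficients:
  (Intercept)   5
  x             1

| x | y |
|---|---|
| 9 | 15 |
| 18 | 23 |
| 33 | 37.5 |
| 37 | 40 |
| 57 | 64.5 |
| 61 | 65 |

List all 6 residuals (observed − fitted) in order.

x=9: ŷ = 5 + 9 = 14; r = 15 − 14 = 1
x=18: ŷ = 5 + 18 = 23; r = 23 − 23 = 0
x=33: ŷ = 5 + 33 = 38; r = 37.5 − 38 = -0.5
x=37: ŷ = 5 + 37 = 42; r = 40 − 42 = -2
x=57: ŷ = 5 + 57 = 62; r = 64.5 − 62 = 2.5
x=61: ŷ = 5 + 61 = 66; r = 65 − 66 = -1

1, 0, -0.5, -2, 2.5, -1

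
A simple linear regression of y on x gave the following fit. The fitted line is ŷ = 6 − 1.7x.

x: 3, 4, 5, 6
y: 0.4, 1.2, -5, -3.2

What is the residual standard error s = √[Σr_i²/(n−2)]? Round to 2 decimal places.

s = 2.40

x=3: ŷ = 6 − 1.7·3 = 0.9; r = 0.4 − 0.9 = -0.5
x=4: ŷ = 6 − 1.7·4 = -0.8; r = 1.2 − (-0.8) = 2
x=5: ŷ = 6 − 1.7·5 = -2.5; r = -5 − (-2.5) = -2.5
x=6: ŷ = 6 − 1.7·6 = -4.2; r = -3.2 − (-4.2) = 1
SSE = 0.25 + 4 + 6.25 + 1 = 11.5
s = √(11.5/2) = √5.75 ≈ 2.40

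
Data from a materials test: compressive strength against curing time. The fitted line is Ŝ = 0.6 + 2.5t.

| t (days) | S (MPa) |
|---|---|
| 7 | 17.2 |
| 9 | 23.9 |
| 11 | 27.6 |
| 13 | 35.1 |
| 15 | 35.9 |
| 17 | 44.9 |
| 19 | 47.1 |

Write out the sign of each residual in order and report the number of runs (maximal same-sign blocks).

t=7: Ŝ = 0.6 + 2.5·7 = 18.1; r = 17.2 − 18.1 = -0.9
t=9: Ŝ = 0.6 + 2.5·9 = 23.1; r = 23.9 − 23.1 = 0.8
t=11: Ŝ = 0.6 + 2.5·11 = 28.1; r = 27.6 − 28.1 = -0.5
t=13: Ŝ = 0.6 + 2.5·13 = 33.1; r = 35.1 − 33.1 = 2
t=15: Ŝ = 0.6 + 2.5·15 = 38.1; r = 35.9 − 38.1 = -2.2
t=17: Ŝ = 0.6 + 2.5·17 = 43.1; r = 44.9 − 43.1 = 1.8
t=19: Ŝ = 0.6 + 2.5·19 = 48.1; r = 47.1 − 48.1 = -1
Signs: − + − + − + −
Runs: −×1, +×1, −×1, +×1, −×1, +×1, −×1 → 7

7 runs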